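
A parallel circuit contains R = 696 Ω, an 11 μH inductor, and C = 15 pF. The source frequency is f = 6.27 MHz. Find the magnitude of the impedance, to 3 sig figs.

447 Ω

ω = 2πf = 3.94e+07 rad/s
X_L = ωL = 433 Ω
X_C = 1/(ωC) = 1690 Ω
Parallel: admittances add. Y = 1/R + 1/(jωL) + jωC
Y = (0.00144 − j0.00172) S
|Y| = 0.00224 S → |Z| = 1/|Y| = 447 Ω, ∠Z = −∠Y = 50.1°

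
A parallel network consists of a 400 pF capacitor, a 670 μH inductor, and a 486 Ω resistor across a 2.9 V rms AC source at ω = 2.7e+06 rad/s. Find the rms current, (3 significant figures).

X_L = ωL = 1810 Ω
X_C = 1/(ωC) = 926 Ω
Parallel: admittances add. Y = 1/R + 1/(jωL) + jωC
Y = (0.00206 + j0.000527) S
|Y| = 0.00212 S → |Z| = 1/|Y| = 471 Ω, ∠Z = −∠Y = -14.4°
I = V/|Z| = 2.9/471 = 6.16 mA

6.16 mA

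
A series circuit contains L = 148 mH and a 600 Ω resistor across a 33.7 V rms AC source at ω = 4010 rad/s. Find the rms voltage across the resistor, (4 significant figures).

X_L = ωL = 593.5 Ω
Z = 600.0 + j593.5 Ω
|Z| = √(600.0² + 593.5²) = 843.9 Ω
I = V/|Z| = 39.93 mA
V_R = I·|Z_R| = 0.03993 × 600.0 = 23.96 V

23.96 V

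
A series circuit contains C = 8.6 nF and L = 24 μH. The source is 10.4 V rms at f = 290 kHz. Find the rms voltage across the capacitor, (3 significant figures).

ω = 2πf = 1.822e+06 rad/s
X_L = ωL = 43.7 Ω
X_C = 1/(ωC) = 63.8 Ω
Net reactance X = X_L − X_C = -20.1 Ω
Z = − j20.1 Ω
|Z| = √(0² + 20.1²) = 20.1 Ω
I = V/|Z| = 518 mA
V_C = I·|Z_C| = 0.518 × 63.8 = 33.0 V

33.0 V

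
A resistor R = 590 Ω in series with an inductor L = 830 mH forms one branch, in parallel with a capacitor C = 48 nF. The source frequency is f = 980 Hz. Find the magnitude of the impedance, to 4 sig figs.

ω = 2πf = 6158 rad/s
X_L = ωL = 5111 Ω
X_C = 1/(ωC) = 3383 Ω
Branch 1 (R+jX_L): Z₁ = 590.0 + j5111 Ω, |Z₁| = 5145 Ω
Branch 2 (−jX_C): Z₂ = −j3383 Ω
Parallel: Z = Z₁Z₂/(Z₁+Z₂), |Z| = 9536 Ω, ∠Z = -77.73°

9536 Ω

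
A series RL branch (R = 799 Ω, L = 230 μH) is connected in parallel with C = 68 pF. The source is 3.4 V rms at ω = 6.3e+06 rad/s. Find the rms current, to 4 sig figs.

X_L = ωL = 1449 Ω
X_C = 1/(ωC) = 2334 Ω
Branch 1 (R+jX_L): Z₁ = 799.0 + j1449 Ω, |Z₁| = 1655 Ω
Branch 2 (−jX_C): Z₂ = −j2334 Ω
Parallel: Z = Z₁Z₂/(Z₁+Z₂), |Z| = 3239 Ω, ∠Z = 19.06°
I = V/|Z| = 3.4/3239 = 1.050 mA

1.050 mA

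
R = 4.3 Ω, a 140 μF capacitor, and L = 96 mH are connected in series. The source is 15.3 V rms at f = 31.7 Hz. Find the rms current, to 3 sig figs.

885 mA

ω = 2πf = 199.2 rad/s
X_L = ωL = 19.1 Ω
X_C = 1/(ωC) = 35.9 Ω
Net reactance X = X_L − X_C = -16.7 Ω
Z = 4.30 − j16.7 Ω
|Z| = √(4.30² + 16.7²) = 17.3 Ω
I = V/|Z| = 15.3/17.3 = 885 mA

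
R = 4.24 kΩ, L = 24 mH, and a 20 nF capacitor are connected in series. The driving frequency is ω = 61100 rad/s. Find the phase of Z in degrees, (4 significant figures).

8.690°

X_L = ωL = 1466 Ω
X_C = 1/(ωC) = 818.3 Ω
Net reactance X = X_L − X_C = 648.1 Ω
Z = 4240 + j648.1 Ω
|Z| = √(4240² + 648.1²) = 4289 Ω
∠Z = arctan(648.1/4240) = 8.690°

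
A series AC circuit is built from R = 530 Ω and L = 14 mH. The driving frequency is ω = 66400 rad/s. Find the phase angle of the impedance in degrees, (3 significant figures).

60.3°

X_L = ωL = 930 Ω
Z = 530 + j930 Ω
|Z| = √(530² + 930²) = 1070 Ω
∠Z = arctan(930/530) = 60.3°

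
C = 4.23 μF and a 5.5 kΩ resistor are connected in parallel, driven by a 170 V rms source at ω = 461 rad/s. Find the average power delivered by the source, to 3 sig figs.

X_C = 1/(ωC) = 513 Ω
Parallel: admittances add. Y = 1/R + jωC
Y = (0.000182 + j0.00195) S
|Y| = 0.00196 S → |Z| = 1/|Y| = 511 Ω, ∠Z = −∠Y = -84.7°
I = V/|Z| = 333 mA
P = VI cos φ = 170 × 0.333 × cos(-84.7°) = 5.25 W

5.25 W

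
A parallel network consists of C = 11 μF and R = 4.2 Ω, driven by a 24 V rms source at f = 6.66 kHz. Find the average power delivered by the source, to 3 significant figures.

137 W

ω = 2πf = 41850 rad/s
X_C = 1/(ωC) = 2.17 Ω
Parallel: admittances add. Y = 1/R + jωC
Y = (0.238 + j0.460) S
|Y| = 0.518 S → |Z| = 1/|Y| = 1.93 Ω, ∠Z = −∠Y = -62.6°
I = V/|Z| = 12.4 A
P = VI cos φ = 24 × 12.4 × cos(-62.6°) = 137 W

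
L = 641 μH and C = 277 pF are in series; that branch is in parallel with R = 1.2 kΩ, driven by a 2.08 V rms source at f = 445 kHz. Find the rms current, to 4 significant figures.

4.498 mA

ω = 2πf = 2.796e+06 rad/s
X_L = ωL = 1792 Ω
X_C = 1/(ωC) = 1291 Ω
Branch 1: Z₁ = R = 1200 Ω
Branch 2 (series LC): Z₂ = j(X_L − X_C) = j501.1 Ω
Parallel: Z = Z₁Z₂/(Z₁+Z₂), |Z| = 462.4 Ω, ∠Z = 67.34°
I = V/|Z| = 2.08/462.4 = 4.498 mA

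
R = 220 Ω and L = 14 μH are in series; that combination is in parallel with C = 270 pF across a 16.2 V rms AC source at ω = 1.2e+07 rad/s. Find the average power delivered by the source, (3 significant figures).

X_L = ωL = 168 Ω
X_C = 1/(ωC) = 309 Ω
Branch 1 (R+jX_L): Z₁ = 220 + j168 Ω, |Z₁| = 277 Ω
Branch 2 (−jX_C): Z₂ = −j309 Ω
Parallel: Z = Z₁Z₂/(Z₁+Z₂), |Z| = 327 Ω, ∠Z = -20.0°
I = V/|Z| = 49.5 mA
P = VI cos φ = 16.2 × 0.0495 × cos(-20.0°) = 754 mW

754 mW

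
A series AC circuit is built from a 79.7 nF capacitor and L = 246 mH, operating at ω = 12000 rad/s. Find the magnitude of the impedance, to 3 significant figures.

1910 Ω

X_L = ωL = 2950 Ω
X_C = 1/(ωC) = 1050 Ω
Net reactance X = X_L − X_C = 1910 Ω
Z = j1910 Ω
|Z| = √(0² + 1910²) = 1910 Ω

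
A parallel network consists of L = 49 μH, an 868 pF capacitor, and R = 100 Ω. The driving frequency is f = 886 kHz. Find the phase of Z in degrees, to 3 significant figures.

ω = 2πf = 5.567e+06 rad/s
X_L = ωL = 273 Ω
X_C = 1/(ωC) = 207 Ω
Parallel: admittances add. Y = 1/R + 1/(jωL) + jωC
Y = (0.0100 + j0.00117) S
|Y| = 0.0101 S → |Z| = 1/|Y| = 99.3 Ω, ∠Z = −∠Y = -6.65°

-6.65°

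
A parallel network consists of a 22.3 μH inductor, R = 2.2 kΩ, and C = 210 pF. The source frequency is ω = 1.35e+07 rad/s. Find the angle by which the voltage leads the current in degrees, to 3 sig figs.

X_L = ωL = 301 Ω
X_C = 1/(ωC) = 353 Ω
Parallel: admittances add. Y = 1/R + 1/(jωL) + jωC
Y = (0.000455 − j0.000487) S
|Y| = 0.000666 S → |Z| = 1/|Y| = 1500 Ω, ∠Z = −∠Y = 47.0°

47.0°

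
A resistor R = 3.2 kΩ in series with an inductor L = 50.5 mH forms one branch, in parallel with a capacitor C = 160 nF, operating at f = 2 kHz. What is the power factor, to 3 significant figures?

0.152

ω = 2πf = 12570 rad/s
X_L = ωL = 635 Ω
X_C = 1/(ωC) = 497 Ω
Branch 1 (R+jX_L): Z₁ = 3200 + j635 Ω, |Z₁| = 3260 Ω
Branch 2 (−jX_C): Z₂ = −j497 Ω
Parallel: Z = Z₁Z₂/(Z₁+Z₂), |Z| = 507 Ω, ∠Z = -81.2°
cos φ = cos(-81.2°) = 0.152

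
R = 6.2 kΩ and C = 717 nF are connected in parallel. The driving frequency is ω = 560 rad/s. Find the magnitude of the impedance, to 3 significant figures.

X_C = 1/(ωC) = 2490 Ω
Parallel: admittances add. Y = 1/R + jωC
Y = (0.000161 + j0.000402) S
|Y| = 0.000433 S → |Z| = 1/|Y| = 2310 Ω, ∠Z = −∠Y = -68.1°

2310 Ω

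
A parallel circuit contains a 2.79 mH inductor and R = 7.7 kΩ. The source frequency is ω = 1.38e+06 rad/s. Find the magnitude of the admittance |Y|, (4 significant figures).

X_L = ωL = 3850 Ω
Parallel: admittances add. Y = 1/R + 1/(jωL)
Y = (0.0001299 − j0.0002597) S
|Y| = 0.0002904 S → |Z| = 1/|Y| = 3444 Ω, ∠Z = −∠Y = 63.43°

290.4 μS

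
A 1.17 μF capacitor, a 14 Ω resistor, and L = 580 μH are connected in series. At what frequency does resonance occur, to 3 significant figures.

ω₀ = 1/√(LC) = 1/√(0.00058 × 1.17e-06) = 38390 rad/s
f₀ = ω₀/(2π) = 6.11 kHz

6.11 kHz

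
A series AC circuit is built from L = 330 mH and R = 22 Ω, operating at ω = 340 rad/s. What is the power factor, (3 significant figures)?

X_L = ωL = 112 Ω
Z = 22.0 + j112 Ω
|Z| = √(22.0² + 112²) = 114 Ω
∠Z = arctan(112/22.0) = 78.9°
cos φ = cos(78.9°) = 0.192

0.192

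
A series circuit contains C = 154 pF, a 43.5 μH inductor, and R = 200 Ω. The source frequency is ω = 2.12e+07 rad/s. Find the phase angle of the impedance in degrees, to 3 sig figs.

72.0°

X_L = ωL = 922 Ω
X_C = 1/(ωC) = 306 Ω
Net reactance X = X_L − X_C = 616 Ω
Z = 200 + j616 Ω
|Z| = √(200² + 616²) = 648 Ω
∠Z = arctan(616/200) = 72.0°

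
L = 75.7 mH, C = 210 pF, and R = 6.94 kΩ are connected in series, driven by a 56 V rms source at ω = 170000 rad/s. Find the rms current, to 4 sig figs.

3.362 mA

X_L = ωL = 12870 Ω
X_C = 1/(ωC) = 28010 Ω
Net reactance X = X_L − X_C = -15140 Ω
Z = 6940 − j15140 Ω
|Z| = √(6940² + 15140²) = 16660 Ω
I = V/|Z| = 56/16660 = 3.362 mA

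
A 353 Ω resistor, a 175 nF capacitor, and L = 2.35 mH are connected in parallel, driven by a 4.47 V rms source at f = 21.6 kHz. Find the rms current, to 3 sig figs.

93.0 mA

ω = 2πf = 135700 rad/s
X_L = ωL = 319 Ω
X_C = 1/(ωC) = 42.1 Ω
Parallel: admittances add. Y = 1/R + 1/(jωL) + jωC
Y = (0.00283 + j0.0206) S
|Y| = 0.0208 S → |Z| = 1/|Y| = 48.1 Ω, ∠Z = −∠Y = -82.2°
I = V/|Z| = 4.47/48.1 = 93.0 mA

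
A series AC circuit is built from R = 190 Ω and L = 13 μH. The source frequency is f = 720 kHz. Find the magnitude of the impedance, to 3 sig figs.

ω = 2πf = 4.524e+06 rad/s
X_L = ωL = 58.8 Ω
Z = 190 + j58.8 Ω
|Z| = √(190² + 58.8²) = 199 Ω

199 Ω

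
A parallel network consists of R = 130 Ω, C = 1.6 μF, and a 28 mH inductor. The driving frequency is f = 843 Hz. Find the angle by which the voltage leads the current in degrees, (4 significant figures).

ω = 2πf = 5297 rad/s
X_L = ωL = 148.3 Ω
X_C = 1/(ωC) = 118.0 Ω
Parallel: admittances add. Y = 1/R + 1/(jωL) + jωC
Y = (0.007692 + j0.001732) S
|Y| = 0.007885 S → |Z| = 1/|Y| = 126.8 Ω, ∠Z = −∠Y = -12.69°

-12.69°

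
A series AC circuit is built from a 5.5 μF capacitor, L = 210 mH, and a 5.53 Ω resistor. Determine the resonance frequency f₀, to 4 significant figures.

148.1 Hz

ω₀ = 1/√(LC) = 1/√(0.21 × 5.5e-06) = 930.5 rad/s
f₀ = ω₀/(2π) = 148.1 Hz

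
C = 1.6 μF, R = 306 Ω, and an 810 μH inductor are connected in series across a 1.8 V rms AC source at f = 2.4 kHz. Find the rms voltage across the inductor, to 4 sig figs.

ω = 2πf = 15080 rad/s
X_L = ωL = 12.21 Ω
X_C = 1/(ωC) = 41.45 Ω
Net reactance X = X_L − X_C = -29.23 Ω
Z = 306.0 − j29.23 Ω
|Z| = √(306.0² + 29.23²) = 307.4 Ω
I = V/|Z| = 5.856 mA
V_L = I·|Z_L| = 0.005856 × 12.21 = 0.07152 V

0.07152 V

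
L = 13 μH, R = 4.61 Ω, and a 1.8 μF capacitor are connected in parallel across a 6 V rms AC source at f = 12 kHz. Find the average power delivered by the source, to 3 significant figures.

7.81 W

ω = 2πf = 75400 rad/s
X_L = ωL = 0.980 Ω
X_C = 1/(ωC) = 7.37 Ω
Parallel: admittances add. Y = 1/R + 1/(jωL) + jωC
Y = (0.217 − j0.885) S
|Y| = 0.911 S → |Z| = 1/|Y| = 1.10 Ω, ∠Z = −∠Y = 76.2°
I = V/|Z| = 5.46 A
P = VI cos φ = 6 × 5.46 × cos(76.2°) = 7.81 W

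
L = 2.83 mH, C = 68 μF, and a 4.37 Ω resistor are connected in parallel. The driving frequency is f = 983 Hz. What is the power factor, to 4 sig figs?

ω = 2πf = 6176 rad/s
X_L = ωL = 17.48 Ω
X_C = 1/(ωC) = 2.381 Ω
Parallel: admittances add. Y = 1/R + 1/(jωL) + jωC
Y = (0.2288 + j0.3628) S
|Y| = 0.4289 S → |Z| = 1/|Y| = 2.331 Ω, ∠Z = −∠Y = -57.76°
cos φ = cos(-57.76°) = 0.5335

0.5335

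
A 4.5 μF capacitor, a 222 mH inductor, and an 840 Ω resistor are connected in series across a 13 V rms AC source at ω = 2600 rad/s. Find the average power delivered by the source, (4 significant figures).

149.8 mW

X_L = ωL = 577.2 Ω
X_C = 1/(ωC) = 85.47 Ω
Net reactance X = X_L − X_C = 491.7 Ω
Z = 840.0 + j491.7 Ω
|Z| = √(840.0² + 491.7²) = 973.3 Ω
∠Z = arctan(491.7/840.0) = 30.34°
I = V/|Z| = 13.36 mA
P = VI cos φ = 13 × 0.01336 × cos(30.34°) = 149.8 mW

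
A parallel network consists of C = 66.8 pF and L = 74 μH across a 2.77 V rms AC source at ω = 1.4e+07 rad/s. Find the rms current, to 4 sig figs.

X_L = ωL = 1036 Ω
X_C = 1/(ωC) = 1069 Ω
Parallel: admittances add. Y = 1/(jωL) + jωC
Y = (0 − j3.005e-05) S
|Y| = 3.005e-05 S → |Z| = 1/|Y| = 33280 Ω, ∠Z = −∠Y = 90.00°
I = V/|Z| = 2.77/33280 = 83.24 μA

83.24 μA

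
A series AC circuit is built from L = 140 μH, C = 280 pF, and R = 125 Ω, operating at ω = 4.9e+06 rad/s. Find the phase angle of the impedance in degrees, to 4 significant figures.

X_L = ωL = 686.0 Ω
X_C = 1/(ωC) = 728.9 Ω
Net reactance X = X_L − X_C = -42.86 Ω
Z = 125.0 − j42.86 Ω
|Z| = √(125.0² + 42.86²) = 132.1 Ω
∠Z = arctan(-42.86/125.0) = -18.93°

-18.93°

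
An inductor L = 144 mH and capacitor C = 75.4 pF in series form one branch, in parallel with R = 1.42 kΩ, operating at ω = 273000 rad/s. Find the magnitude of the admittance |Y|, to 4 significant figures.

X_L = ωL = 39310 Ω
X_C = 1/(ωC) = 48580 Ω
Branch 1: Z₁ = R = 1420 Ω
Branch 2 (series LC): Z₂ = j(X_L − X_C) = −j9269 Ω
Parallel: Z = Z₁Z₂/(Z₁+Z₂), |Z| = 1404 Ω, ∠Z = -8.710°
|Y| = 1/|Z| = 712.4 μS

712.4 μS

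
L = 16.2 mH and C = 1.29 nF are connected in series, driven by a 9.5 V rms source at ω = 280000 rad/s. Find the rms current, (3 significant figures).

5.37 mA

X_L = ωL = 4540 Ω
X_C = 1/(ωC) = 2770 Ω
Net reactance X = X_L − X_C = 1770 Ω
Z = j1770 Ω
|Z| = √(0² + 1770²) = 1770 Ω
I = V/|Z| = 9.5/1770 = 5.37 mA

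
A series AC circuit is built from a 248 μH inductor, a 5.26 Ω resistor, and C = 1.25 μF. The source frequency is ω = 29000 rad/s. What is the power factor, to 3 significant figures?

X_L = ωL = 7.19 Ω
X_C = 1/(ωC) = 27.6 Ω
Net reactance X = X_L − X_C = -20.4 Ω
Z = 5.26 − j20.4 Ω
|Z| = √(5.26² + 20.4²) = 21.1 Ω
∠Z = arctan(-20.4/5.26) = -75.5°
cos φ = cos(-75.5°) = 0.250

0.250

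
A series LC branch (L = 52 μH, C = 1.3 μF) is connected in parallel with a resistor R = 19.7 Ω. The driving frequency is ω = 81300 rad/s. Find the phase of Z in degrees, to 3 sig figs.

-75.1°

X_L = ωL = 4.23 Ω
X_C = 1/(ωC) = 9.46 Ω
Branch 1: Z₁ = R = 19.7 Ω
Branch 2 (series LC): Z₂ = j(X_L − X_C) = −j5.23 Ω
Parallel: Z = Z₁Z₂/(Z₁+Z₂), |Z| = 5.06 Ω, ∠Z = -75.1°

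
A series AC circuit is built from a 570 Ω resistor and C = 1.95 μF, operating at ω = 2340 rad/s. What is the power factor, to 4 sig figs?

0.9334

X_C = 1/(ωC) = 219.2 Ω
Z = 570.0 − j219.2 Ω
|Z| = √(570.0² + 219.2²) = 610.7 Ω
∠Z = arctan(-219.2/570.0) = -21.03°
cos φ = cos(-21.03°) = 0.9334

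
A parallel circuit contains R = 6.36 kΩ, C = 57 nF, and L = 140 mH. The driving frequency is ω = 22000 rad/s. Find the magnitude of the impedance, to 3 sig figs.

1060 Ω

X_L = ωL = 3080 Ω
X_C = 1/(ωC) = 797 Ω
Parallel: admittances add. Y = 1/R + 1/(jωL) + jωC
Y = (0.000157 + j0.000929) S
|Y| = 0.000943 S → |Z| = 1/|Y| = 1060 Ω, ∠Z = −∠Y = -80.4°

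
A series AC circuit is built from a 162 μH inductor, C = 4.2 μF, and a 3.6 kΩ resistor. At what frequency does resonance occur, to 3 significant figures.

6.10 kHz

ω₀ = 1/√(LC) = 1/√(0.000162 × 4.2e-06) = 38340 rad/s
f₀ = ω₀/(2π) = 6.10 kHz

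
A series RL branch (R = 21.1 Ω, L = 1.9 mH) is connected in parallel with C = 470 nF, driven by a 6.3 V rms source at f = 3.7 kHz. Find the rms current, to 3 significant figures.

72.9 mA

ω = 2πf = 23250 rad/s
X_L = ωL = 44.2 Ω
X_C = 1/(ωC) = 91.5 Ω
Branch 1 (R+jX_L): Z₁ = 21.1 + j44.2 Ω, |Z₁| = 49.0 Ω
Branch 2 (−jX_C): Z₂ = −j91.5 Ω
Parallel: Z = Z₁Z₂/(Z₁+Z₂), |Z| = 86.4 Ω, ∠Z = 40.4°
I = V/|Z| = 6.3/86.4 = 72.9 mA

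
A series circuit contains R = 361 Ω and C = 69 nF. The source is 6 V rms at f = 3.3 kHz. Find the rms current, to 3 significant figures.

7.63 mA

ω = 2πf = 20730 rad/s
X_C = 1/(ωC) = 699 Ω
Z = 361 − j699 Ω
|Z| = √(361² + 699²) = 787 Ω
I = V/|Z| = 6/787 = 7.63 mA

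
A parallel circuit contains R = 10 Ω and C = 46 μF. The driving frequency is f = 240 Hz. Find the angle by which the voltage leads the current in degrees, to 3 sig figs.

ω = 2πf = 1508 rad/s
X_C = 1/(ωC) = 14.4 Ω
Parallel: admittances add. Y = 1/R + jωC
Y = (0.100 + j0.0694) S
|Y| = 0.122 S → |Z| = 1/|Y| = 8.22 Ω, ∠Z = −∠Y = -34.7°

-34.7°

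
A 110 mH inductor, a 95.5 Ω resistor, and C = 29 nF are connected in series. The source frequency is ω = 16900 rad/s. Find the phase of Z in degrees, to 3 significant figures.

-62.2°

X_L = ωL = 1860 Ω
X_C = 1/(ωC) = 2040 Ω
Net reactance X = X_L − X_C = -181 Ω
Z = 95.5 − j181 Ω
|Z| = √(95.5² + 181²) = 205 Ω
∠Z = arctan(-181/95.5) = -62.2°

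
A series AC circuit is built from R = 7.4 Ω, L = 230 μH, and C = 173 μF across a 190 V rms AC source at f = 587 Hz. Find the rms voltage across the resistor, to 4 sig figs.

189.1 V

ω = 2πf = 3688 rad/s
X_L = ωL = 0.8483 Ω
X_C = 1/(ωC) = 1.567 Ω
Net reactance X = X_L − X_C = -0.7189 Ω
Z = 7.400 − j0.7189 Ω
|Z| = √(7.400² + 0.7189²) = 7.435 Ω
I = V/|Z| = 25.56 A
V_R = I·|Z_R| = 25.56 × 7.400 = 189.1 V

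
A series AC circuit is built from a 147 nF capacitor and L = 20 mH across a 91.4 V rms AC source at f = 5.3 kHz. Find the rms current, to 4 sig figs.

ω = 2πf = 33300 rad/s
X_L = ωL = 666.0 Ω
X_C = 1/(ωC) = 204.3 Ω
Net reactance X = X_L − X_C = 461.7 Ω
Z = j461.7 Ω
|Z| = √(0² + 461.7²) = 461.7 Ω
I = V/|Z| = 91.4/461.7 = 197.9 mA

197.9 mA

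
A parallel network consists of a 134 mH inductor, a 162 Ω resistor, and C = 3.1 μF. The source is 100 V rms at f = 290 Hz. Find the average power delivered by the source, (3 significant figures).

ω = 2πf = 1822 rad/s
X_L = ωL = 244 Ω
X_C = 1/(ωC) = 177 Ω
Parallel: admittances add. Y = 1/R + 1/(jωL) + jωC
Y = (0.00617 + j0.00155) S
|Y| = 0.00637 S → |Z| = 1/|Y| = 157 Ω, ∠Z = −∠Y = -14.1°
I = V/|Z| = 637 mA
P = VI cos φ = 100 × 0.637 × cos(-14.1°) = 61.7 W

61.7 W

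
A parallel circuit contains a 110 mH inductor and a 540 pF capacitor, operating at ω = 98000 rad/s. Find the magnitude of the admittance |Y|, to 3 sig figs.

39.8 μS

X_L = ωL = 10800 Ω
X_C = 1/(ωC) = 18900 Ω
Parallel: admittances add. Y = 1/(jωL) + jωC
Y = (0 − j3.98e-05) S
|Y| = 3.98e-05 S → |Z| = 1/|Y| = 25100 Ω, ∠Z = −∠Y = 90.0°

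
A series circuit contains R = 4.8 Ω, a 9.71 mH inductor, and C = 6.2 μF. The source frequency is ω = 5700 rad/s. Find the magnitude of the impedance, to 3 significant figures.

X_L = ωL = 55.3 Ω
X_C = 1/(ωC) = 28.3 Ω
Net reactance X = X_L − X_C = 27.1 Ω
Z = 4.80 + j27.1 Ω
|Z| = √(4.80² + 27.1²) = 27.5 Ω

27.5 Ω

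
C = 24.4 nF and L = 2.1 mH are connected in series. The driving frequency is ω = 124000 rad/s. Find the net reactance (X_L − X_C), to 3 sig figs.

-70.1 Ω

X_L = ωL = 260 Ω
X_C = 1/(ωC) = 331 Ω
X = 260 − 331 = -70.1 Ω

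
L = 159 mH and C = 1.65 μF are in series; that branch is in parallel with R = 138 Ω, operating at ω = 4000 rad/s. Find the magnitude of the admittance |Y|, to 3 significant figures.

7.53 mS

X_L = ωL = 636 Ω
X_C = 1/(ωC) = 152 Ω
Branch 1: Z₁ = R = 138 Ω
Branch 2 (series LC): Z₂ = j(X_L − X_C) = j484 Ω
Parallel: Z = Z₁Z₂/(Z₁+Z₂), |Z| = 133 Ω, ∠Z = 15.9°
|Y| = 1/|Z| = 7.53 mS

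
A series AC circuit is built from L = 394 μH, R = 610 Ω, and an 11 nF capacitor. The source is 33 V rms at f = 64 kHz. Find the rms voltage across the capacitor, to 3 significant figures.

12.2 V

ω = 2πf = 402100 rad/s
X_L = ωL = 158 Ω
X_C = 1/(ωC) = 226 Ω
Net reactance X = X_L − X_C = -67.6 Ω
Z = 610 − j67.6 Ω
|Z| = √(610² + 67.6²) = 614 Ω
I = V/|Z| = 53.8 mA
V_C = I·|Z_C| = 0.0538 × 226 = 12.2 V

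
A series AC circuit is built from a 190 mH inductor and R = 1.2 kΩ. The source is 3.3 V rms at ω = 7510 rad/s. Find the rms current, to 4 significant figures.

X_L = ωL = 1427 Ω
Z = 1200 + j1427 Ω
|Z| = √(1200² + 1427²) = 1864 Ω
I = V/|Z| = 3.3/1864 = 1.770 mA

1.770 mA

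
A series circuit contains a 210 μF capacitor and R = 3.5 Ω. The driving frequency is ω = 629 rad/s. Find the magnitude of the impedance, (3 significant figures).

8.34 Ω

X_C = 1/(ωC) = 7.57 Ω
Z = 3.50 − j7.57 Ω
|Z| = √(3.50² + 7.57²) = 8.34 Ω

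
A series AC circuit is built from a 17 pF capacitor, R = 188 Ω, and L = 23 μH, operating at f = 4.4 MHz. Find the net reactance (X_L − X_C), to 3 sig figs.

ω = 2πf = 2.765e+07 rad/s
X_L = ωL = 636 Ω
X_C = 1/(ωC) = 2130 Ω
X = 636 − 2130 = -1490 Ω

-1490 Ω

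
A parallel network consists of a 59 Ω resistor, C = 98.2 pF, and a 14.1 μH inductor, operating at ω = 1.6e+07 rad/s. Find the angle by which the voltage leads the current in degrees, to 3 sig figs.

9.58°

X_L = ωL = 226 Ω
X_C = 1/(ωC) = 636 Ω
Parallel: admittances add. Y = 1/R + 1/(jωL) + jωC
Y = (0.0169 − j0.00286) S
|Y| = 0.0172 S → |Z| = 1/|Y| = 58.2 Ω, ∠Z = −∠Y = 9.58°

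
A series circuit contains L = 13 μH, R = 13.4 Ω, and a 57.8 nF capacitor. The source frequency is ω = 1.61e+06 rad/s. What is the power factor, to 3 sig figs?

0.796

X_L = ωL = 20.9 Ω
X_C = 1/(ωC) = 10.7 Ω
Net reactance X = X_L − X_C = 10.2 Ω
Z = 13.4 + j10.2 Ω
|Z| = √(13.4² + 10.2²) = 16.8 Ω
∠Z = arctan(10.2/13.4) = 37.2°
cos φ = cos(37.2°) = 0.796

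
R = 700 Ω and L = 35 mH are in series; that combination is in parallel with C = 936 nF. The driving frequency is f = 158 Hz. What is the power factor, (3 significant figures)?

0.857

ω = 2πf = 992.7 rad/s
X_L = ωL = 34.7 Ω
X_C = 1/(ωC) = 1080 Ω
Branch 1 (R+jX_L): Z₁ = 700 + j34.7 Ω, |Z₁| = 701 Ω
Branch 2 (−jX_C): Z₂ = −j1080 Ω
Parallel: Z = Z₁Z₂/(Z₁+Z₂), |Z| = 601 Ω, ∠Z = -31.1°
cos φ = cos(-31.1°) = 0.857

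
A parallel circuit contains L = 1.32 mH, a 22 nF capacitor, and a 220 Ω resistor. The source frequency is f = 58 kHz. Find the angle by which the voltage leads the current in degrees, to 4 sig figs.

-52.57°

ω = 2πf = 364400 rad/s
X_L = ωL = 481.0 Ω
X_C = 1/(ωC) = 124.7 Ω
Parallel: admittances add. Y = 1/R + 1/(jωL) + jωC
Y = (0.004545 + j0.005939) S
|Y| = 0.007478 S → |Z| = 1/|Y| = 133.7 Ω, ∠Z = −∠Y = -52.57°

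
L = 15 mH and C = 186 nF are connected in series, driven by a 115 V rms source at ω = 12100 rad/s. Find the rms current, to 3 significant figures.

X_L = ωL = 182 Ω
X_C = 1/(ωC) = 444 Ω
Net reactance X = X_L − X_C = -263 Ω
Z = − j263 Ω
|Z| = √(0² + 263²) = 263 Ω
I = V/|Z| = 115/263 = 438 mA

438 mA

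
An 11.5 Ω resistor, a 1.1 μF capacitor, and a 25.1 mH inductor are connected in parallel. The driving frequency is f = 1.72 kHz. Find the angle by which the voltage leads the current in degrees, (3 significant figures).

-5.39°

ω = 2πf = 10810 rad/s
X_L = ωL = 271 Ω
X_C = 1/(ωC) = 84.1 Ω
Parallel: admittances add. Y = 1/R + 1/(jωL) + jωC
Y = (0.0870 + j0.00820) S
|Y| = 0.0873 S → |Z| = 1/|Y| = 11.4 Ω, ∠Z = −∠Y = -5.39°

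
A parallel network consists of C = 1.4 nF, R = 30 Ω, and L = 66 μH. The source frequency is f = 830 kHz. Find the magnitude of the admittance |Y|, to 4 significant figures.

ω = 2πf = 5.215e+06 rad/s
X_L = ωL = 344.2 Ω
X_C = 1/(ωC) = 137.0 Ω
Parallel: admittances add. Y = 1/R + 1/(jωL) + jωC
Y = (0.03333 + j0.004396) S
|Y| = 0.03362 S → |Z| = 1/|Y| = 29.74 Ω, ∠Z = −∠Y = -7.512°

33.62 mS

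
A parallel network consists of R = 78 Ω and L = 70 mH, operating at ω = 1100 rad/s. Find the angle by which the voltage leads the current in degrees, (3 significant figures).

X_L = ωL = 77.0 Ω
Parallel: admittances add. Y = 1/R + 1/(jωL)
Y = (0.0128 − j0.0130) S
|Y| = 0.0182 S → |Z| = 1/|Y| = 54.8 Ω, ∠Z = −∠Y = 45.4°

45.4°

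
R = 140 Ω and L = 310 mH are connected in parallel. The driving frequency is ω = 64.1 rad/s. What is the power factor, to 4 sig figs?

0.1405

X_L = ωL = 19.87 Ω
Parallel: admittances add. Y = 1/R + 1/(jωL)
Y = (0.007143 − j0.05032) S
|Y| = 0.05083 S → |Z| = 1/|Y| = 19.67 Ω, ∠Z = −∠Y = 81.92°
cos φ = cos(81.92°) = 0.1405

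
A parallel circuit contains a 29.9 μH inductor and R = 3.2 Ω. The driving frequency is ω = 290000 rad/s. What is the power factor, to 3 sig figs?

X_L = ωL = 8.67 Ω
Parallel: admittances add. Y = 1/R + 1/(jωL)
Y = (0.312 − j0.115) S
|Y| = 0.333 S → |Z| = 1/|Y| = 3.00 Ω, ∠Z = −∠Y = 20.3°
cos φ = cos(20.3°) = 0.938

0.938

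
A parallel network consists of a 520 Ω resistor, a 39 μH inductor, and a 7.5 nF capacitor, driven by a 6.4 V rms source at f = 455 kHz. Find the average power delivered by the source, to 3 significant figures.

78.8 mW

ω = 2πf = 2.859e+06 rad/s
X_L = ωL = 111 Ω
X_C = 1/(ωC) = 46.6 Ω
Parallel: admittances add. Y = 1/R + 1/(jωL) + jωC
Y = (0.00192 + j0.0125) S
|Y| = 0.0126 S → |Z| = 1/|Y| = 79.2 Ω, ∠Z = −∠Y = -81.2°
I = V/|Z| = 80.8 mA
P = VI cos φ = 6.4 × 0.0808 × cos(-81.2°) = 78.8 mW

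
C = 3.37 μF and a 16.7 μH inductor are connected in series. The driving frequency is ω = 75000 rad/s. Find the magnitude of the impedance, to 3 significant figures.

2.70 Ω

X_L = ωL = 1.25 Ω
X_C = 1/(ωC) = 3.96 Ω
Net reactance X = X_L − X_C = -2.70 Ω
Z = − j2.70 Ω
|Z| = √(0² + 2.70²) = 2.70 Ω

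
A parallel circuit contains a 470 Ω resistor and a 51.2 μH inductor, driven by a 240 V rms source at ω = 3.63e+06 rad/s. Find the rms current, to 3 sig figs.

X_L = ωL = 186 Ω
Parallel: admittances add. Y = 1/R + 1/(jωL)
Y = (0.00213 − j0.00538) S
|Y| = 0.00579 S → |Z| = 1/|Y| = 173 Ω, ∠Z = −∠Y = 68.4°
I = V/|Z| = 240/173 = 1.39 A

1.39 A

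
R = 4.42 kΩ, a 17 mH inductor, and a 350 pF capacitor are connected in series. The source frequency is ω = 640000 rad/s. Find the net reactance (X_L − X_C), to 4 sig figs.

6416 Ω

X_L = ωL = 10880 Ω
X_C = 1/(ωC) = 4464 Ω
X = 10880 − 4464 = 6416 Ω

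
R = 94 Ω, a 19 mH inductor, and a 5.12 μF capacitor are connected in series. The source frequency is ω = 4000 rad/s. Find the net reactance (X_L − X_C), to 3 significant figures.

27.2 Ω

X_L = ωL = 76.0 Ω
X_C = 1/(ωC) = 48.8 Ω
X = 76.0 − 48.8 = 27.2 Ω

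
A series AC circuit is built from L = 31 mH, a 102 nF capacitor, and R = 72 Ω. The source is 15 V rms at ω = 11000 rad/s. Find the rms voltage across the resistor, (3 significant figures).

1.95 V

X_L = ωL = 341 Ω
X_C = 1/(ωC) = 891 Ω
Net reactance X = X_L − X_C = -550 Ω
Z = 72.0 − j550 Ω
|Z| = √(72.0² + 550²) = 555 Ω
I = V/|Z| = 27.0 mA
V_R = I·|Z_R| = 0.0270 × 72.0 = 1.95 V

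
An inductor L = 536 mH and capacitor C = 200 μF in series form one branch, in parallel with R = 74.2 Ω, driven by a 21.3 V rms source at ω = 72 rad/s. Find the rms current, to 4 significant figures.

747.7 mA

X_L = ωL = 38.59 Ω
X_C = 1/(ωC) = 69.44 Ω
Branch 1: Z₁ = R = 74.20 Ω
Branch 2 (series LC): Z₂ = j(X_L − X_C) = −j30.85 Ω
Parallel: Z = Z₁Z₂/(Z₁+Z₂), |Z| = 28.49 Ω, ∠Z = -67.42°
I = V/|Z| = 21.3/28.49 = 747.7 mA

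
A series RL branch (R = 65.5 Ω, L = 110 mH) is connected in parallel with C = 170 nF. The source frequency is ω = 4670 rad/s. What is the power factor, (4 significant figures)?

0.2128

X_L = ωL = 513.7 Ω
X_C = 1/(ωC) = 1260 Ω
Branch 1 (R+jX_L): Z₁ = 65.50 + j513.7 Ω, |Z₁| = 517.9 Ω
Branch 2 (−jX_C): Z₂ = −j1260 Ω
Parallel: Z = Z₁Z₂/(Z₁+Z₂), |Z| = 871.2 Ω, ∠Z = 77.72°
cos φ = cos(77.72°) = 0.2128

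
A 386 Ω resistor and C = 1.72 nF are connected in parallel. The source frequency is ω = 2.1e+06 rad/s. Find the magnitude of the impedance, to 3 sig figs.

X_C = 1/(ωC) = 277 Ω
Parallel: admittances add. Y = 1/R + jωC
Y = (0.00259 + j0.00361) S
|Y| = 0.00445 S → |Z| = 1/|Y| = 225 Ω, ∠Z = −∠Y = -54.4°

225 Ω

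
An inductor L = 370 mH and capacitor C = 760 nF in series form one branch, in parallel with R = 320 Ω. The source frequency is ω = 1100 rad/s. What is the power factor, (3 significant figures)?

X_L = ωL = 407 Ω
X_C = 1/(ωC) = 1200 Ω
Branch 1: Z₁ = R = 320 Ω
Branch 2 (series LC): Z₂ = j(X_L − X_C) = −j789 Ω
Parallel: Z = Z₁Z₂/(Z₁+Z₂), |Z| = 297 Ω, ∠Z = -22.1°
cos φ = cos(-22.1°) = 0.927

0.927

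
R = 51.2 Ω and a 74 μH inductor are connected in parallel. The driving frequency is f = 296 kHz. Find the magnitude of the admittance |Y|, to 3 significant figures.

ω = 2πf = 1.86e+06 rad/s
X_L = ωL = 138 Ω
Parallel: admittances add. Y = 1/R + 1/(jωL)
Y = (0.0195 − j0.00727) S
|Y| = 0.0208 S → |Z| = 1/|Y| = 48.0 Ω, ∠Z = −∠Y = 20.4°

20.8 mS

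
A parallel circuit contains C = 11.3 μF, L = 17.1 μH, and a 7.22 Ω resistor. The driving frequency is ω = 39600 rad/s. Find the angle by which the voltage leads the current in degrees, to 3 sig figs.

X_L = ωL = 0.677 Ω
X_C = 1/(ωC) = 2.23 Ω
Parallel: admittances add. Y = 1/R + 1/(jωL) + jωC
Y = (0.139 − j1.03) S
|Y| = 1.04 S → |Z| = 1/|Y| = 0.963 Ω, ∠Z = −∠Y = 82.3°

82.3°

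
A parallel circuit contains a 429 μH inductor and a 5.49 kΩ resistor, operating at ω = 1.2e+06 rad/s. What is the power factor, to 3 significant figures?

X_L = ωL = 515 Ω
Parallel: admittances add. Y = 1/R + 1/(jωL)
Y = (0.000182 − j0.00194) S
|Y| = 0.00195 S → |Z| = 1/|Y| = 513 Ω, ∠Z = −∠Y = 84.6°
cos φ = cos(84.6°) = 0.0934

0.0934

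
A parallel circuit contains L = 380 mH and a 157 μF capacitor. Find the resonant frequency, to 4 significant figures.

20.61 Hz

ω₀ = 1/√(LC) = 1/√(0.38 × 0.000157) = 129.5 rad/s
f₀ = ω₀/(2π) = 20.61 Hz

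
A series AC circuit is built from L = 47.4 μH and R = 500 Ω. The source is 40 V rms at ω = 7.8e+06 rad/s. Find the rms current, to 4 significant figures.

64.32 mA

X_L = ωL = 369.7 Ω
Z = 500.0 + j369.7 Ω
|Z| = √(500.0² + 369.7²) = 621.8 Ω
I = V/|Z| = 40/621.8 = 64.32 mA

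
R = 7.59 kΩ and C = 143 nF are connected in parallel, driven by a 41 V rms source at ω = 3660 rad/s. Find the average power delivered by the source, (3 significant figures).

X_C = 1/(ωC) = 1910 Ω
Parallel: admittances add. Y = 1/R + jωC
Y = (0.000132 + j0.000523) S
|Y| = 0.000540 S → |Z| = 1/|Y| = 1850 Ω, ∠Z = −∠Y = -75.9°
I = V/|Z| = 22.1 mA
P = VI cos φ = 41 × 0.0221 × cos(-75.9°) = 221 mW

221 mW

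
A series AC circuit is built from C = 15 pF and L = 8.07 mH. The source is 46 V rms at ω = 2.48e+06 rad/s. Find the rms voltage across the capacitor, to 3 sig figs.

180 V

X_L = ωL = 20000 Ω
X_C = 1/(ωC) = 26900 Ω
Net reactance X = X_L − X_C = -6870 Ω
Z = − j6870 Ω
|Z| = √(0² + 6870²) = 6870 Ω
I = V/|Z| = 6.70 mA
V_C = I·|Z_C| = 0.00670 × 26900 = 180 V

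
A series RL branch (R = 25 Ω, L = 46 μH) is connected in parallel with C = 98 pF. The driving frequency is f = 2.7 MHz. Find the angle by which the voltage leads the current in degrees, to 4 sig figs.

ω = 2πf = 1.696e+07 rad/s
X_L = ωL = 780.4 Ω
X_C = 1/(ωC) = 601.5 Ω
Branch 1 (R+jX_L): Z₁ = 25.00 + j780.4 Ω, |Z₁| = 780.8 Ω
Branch 2 (−jX_C): Z₂ = −j601.5 Ω
Parallel: Z = Z₁Z₂/(Z₁+Z₂), |Z| = 2600 Ω, ∠Z = -83.88°

-83.88°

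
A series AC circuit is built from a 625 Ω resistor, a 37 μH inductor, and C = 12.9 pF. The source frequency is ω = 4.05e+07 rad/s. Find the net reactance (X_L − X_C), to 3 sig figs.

-416 Ω

X_L = ωL = 1500 Ω
X_C = 1/(ωC) = 1910 Ω
X = 1500 − 1910 = -416 Ω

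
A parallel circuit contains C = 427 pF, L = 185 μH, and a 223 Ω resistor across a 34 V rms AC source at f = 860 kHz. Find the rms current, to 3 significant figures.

ω = 2πf = 5.404e+06 rad/s
X_L = ωL = 1000 Ω
X_C = 1/(ωC) = 433 Ω
Parallel: admittances add. Y = 1/R + 1/(jωL) + jωC
Y = (0.00448 + j0.00131) S
|Y| = 0.00467 S → |Z| = 1/|Y| = 214 Ω, ∠Z = −∠Y = -16.2°
I = V/|Z| = 34/214 = 159 mA

159 mA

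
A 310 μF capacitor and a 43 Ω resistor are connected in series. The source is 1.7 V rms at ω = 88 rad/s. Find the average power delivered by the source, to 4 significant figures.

X_C = 1/(ωC) = 36.66 Ω
Z = 43.00 − j36.66 Ω
|Z| = √(43.00² + 36.66²) = 56.50 Ω
∠Z = arctan(-36.66/43.00) = -40.45°
I = V/|Z| = 30.09 mA
P = VI cos φ = 1.7 × 0.03009 × cos(-40.45°) = 38.92 mW

38.92 mW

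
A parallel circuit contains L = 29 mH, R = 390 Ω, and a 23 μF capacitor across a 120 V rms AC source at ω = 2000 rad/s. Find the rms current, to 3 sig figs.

X_L = ωL = 58.0 Ω
X_C = 1/(ωC) = 21.7 Ω
Parallel: admittances add. Y = 1/R + 1/(jωL) + jωC
Y = (0.00256 + j0.0288) S
|Y| = 0.0289 S → |Z| = 1/|Y| = 34.6 Ω, ∠Z = −∠Y = -84.9°
I = V/|Z| = 120/34.6 = 3.46 A

3.46 A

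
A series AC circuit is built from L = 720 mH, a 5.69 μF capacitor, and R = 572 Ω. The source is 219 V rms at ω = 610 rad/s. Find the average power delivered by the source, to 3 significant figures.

X_L = ωL = 439 Ω
X_C = 1/(ωC) = 288 Ω
Net reactance X = X_L − X_C = 151 Ω
Z = 572 + j151 Ω
|Z| = √(572² + 151²) = 592 Ω
∠Z = arctan(151/572) = 14.8°
I = V/|Z| = 370 mA
P = VI cos φ = 219 × 0.370 × cos(14.8°) = 78.4 W

78.4 W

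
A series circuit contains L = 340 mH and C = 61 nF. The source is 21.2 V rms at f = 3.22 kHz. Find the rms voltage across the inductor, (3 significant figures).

ω = 2πf = 20230 rad/s
X_L = ωL = 6880 Ω
X_C = 1/(ωC) = 810 Ω
Net reactance X = X_L − X_C = 6070 Ω
Z = j6070 Ω
|Z| = √(0² + 6070²) = 6070 Ω
I = V/|Z| = 3.49 mA
V_L = I·|Z_L| = 0.00349 × 6880 = 24.0 V

24.0 V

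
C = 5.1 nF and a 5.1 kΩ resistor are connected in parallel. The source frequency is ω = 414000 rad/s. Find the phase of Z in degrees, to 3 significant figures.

X_C = 1/(ωC) = 474 Ω
Parallel: admittances add. Y = 1/R + jωC
Y = (0.000196 + j0.00211) S
|Y| = 0.00212 S → |Z| = 1/|Y| = 472 Ω, ∠Z = −∠Y = -84.7°

-84.7°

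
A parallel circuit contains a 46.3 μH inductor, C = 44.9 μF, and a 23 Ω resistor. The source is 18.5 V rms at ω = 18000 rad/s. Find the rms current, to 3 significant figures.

X_L = ωL = 0.833 Ω
X_C = 1/(ωC) = 1.24 Ω
Parallel: admittances add. Y = 1/R + 1/(jωL) + jωC
Y = (0.0435 − j0.392) S
|Y| = 0.394 S → |Z| = 1/|Y| = 2.54 Ω, ∠Z = −∠Y = 83.7°
I = V/|Z| = 18.5/2.54 = 7.29 A

7.29 A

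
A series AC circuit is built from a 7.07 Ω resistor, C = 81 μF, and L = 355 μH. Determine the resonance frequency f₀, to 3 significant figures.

939 Hz

ω₀ = 1/√(LC) = 1/√(0.000355 × 8.1e-05) = 5897 rad/s
f₀ = ω₀/(2π) = 939 Hz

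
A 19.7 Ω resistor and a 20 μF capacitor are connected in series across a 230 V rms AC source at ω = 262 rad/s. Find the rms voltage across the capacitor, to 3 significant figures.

229 V

X_C = 1/(ωC) = 191 Ω
Z = 19.7 − j191 Ω
|Z| = √(19.7² + 191²) = 192 Ω
I = V/|Z| = 1.20 A
V_C = I·|Z_C| = 1.20 × 191 = 229 V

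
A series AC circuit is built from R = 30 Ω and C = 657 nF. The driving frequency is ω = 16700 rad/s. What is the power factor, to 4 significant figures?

0.3127

X_C = 1/(ωC) = 91.14 Ω
Z = 30.00 − j91.14 Ω
|Z| = √(30.00² + 91.14²) = 95.95 Ω
∠Z = arctan(-91.14/30.00) = -71.78°
cos φ = cos(-71.78°) = 0.3127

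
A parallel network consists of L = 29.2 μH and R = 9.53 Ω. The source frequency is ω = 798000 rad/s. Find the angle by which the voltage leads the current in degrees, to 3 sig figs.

X_L = ωL = 23.3 Ω
Parallel: admittances add. Y = 1/R + 1/(jωL)
Y = (0.105 − j0.0429) S
|Y| = 0.113 S → |Z| = 1/|Y| = 8.82 Ω, ∠Z = −∠Y = 22.2°

22.2°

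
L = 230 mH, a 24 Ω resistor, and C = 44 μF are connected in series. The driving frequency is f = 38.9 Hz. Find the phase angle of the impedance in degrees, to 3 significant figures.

ω = 2πf = 244.4 rad/s
X_L = ωL = 56.2 Ω
X_C = 1/(ωC) = 93.0 Ω
Net reactance X = X_L − X_C = -36.8 Ω
Z = 24.0 − j36.8 Ω
|Z| = √(24.0² + 36.8²) = 43.9 Ω
∠Z = arctan(-36.8/24.0) = -56.9°

-56.9°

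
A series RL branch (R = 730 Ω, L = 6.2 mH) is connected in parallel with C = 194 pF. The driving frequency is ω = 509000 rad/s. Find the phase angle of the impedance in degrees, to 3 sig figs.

X_L = ωL = 3160 Ω
X_C = 1/(ωC) = 10100 Ω
Branch 1 (R+jX_L): Z₁ = 730 + j3160 Ω, |Z₁| = 3240 Ω
Branch 2 (−jX_C): Z₂ = −j10100 Ω
Parallel: Z = Z₁Z₂/(Z₁+Z₂), |Z| = 4680 Ω, ∠Z = 71.0°

71.0°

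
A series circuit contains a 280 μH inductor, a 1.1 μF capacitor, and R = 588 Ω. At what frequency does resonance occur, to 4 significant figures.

ω₀ = 1/√(LC) = 1/√(0.00028 × 1.1e-06) = 56980 rad/s
f₀ = ω₀/(2π) = 9.069 kHz

9.069 kHz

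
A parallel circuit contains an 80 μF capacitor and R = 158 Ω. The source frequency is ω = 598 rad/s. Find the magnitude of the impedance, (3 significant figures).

X_C = 1/(ωC) = 20.9 Ω
Parallel: admittances add. Y = 1/R + jωC
Y = (0.00633 + j0.0478) S
|Y| = 0.0483 S → |Z| = 1/|Y| = 20.7 Ω, ∠Z = −∠Y = -82.5°

20.7 Ω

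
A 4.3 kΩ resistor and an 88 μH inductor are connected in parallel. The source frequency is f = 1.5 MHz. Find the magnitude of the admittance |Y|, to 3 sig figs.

1.23 mS

ω = 2πf = 9.425e+06 rad/s
X_L = ωL = 829 Ω
Parallel: admittances add. Y = 1/R + 1/(jωL)
Y = (0.000233 − j0.00121) S
|Y| = 0.00123 S → |Z| = 1/|Y| = 814 Ω, ∠Z = −∠Y = 79.1°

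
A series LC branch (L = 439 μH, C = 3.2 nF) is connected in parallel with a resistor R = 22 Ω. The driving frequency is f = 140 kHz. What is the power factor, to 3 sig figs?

ω = 2πf = 879600 rad/s
X_L = ωL = 386 Ω
X_C = 1/(ωC) = 355 Ω
Branch 1: Z₁ = R = 22.0 Ω
Branch 2 (series LC): Z₂ = j(X_L − X_C) = j30.9 Ω
Parallel: Z = Z₁Z₂/(Z₁+Z₂), |Z| = 17.9 Ω, ∠Z = 35.4°
cos φ = cos(35.4°) = 0.815

0.815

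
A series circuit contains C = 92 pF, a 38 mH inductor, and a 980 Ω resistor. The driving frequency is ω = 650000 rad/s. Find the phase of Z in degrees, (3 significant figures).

X_L = ωL = 24700 Ω
X_C = 1/(ωC) = 16700 Ω
Net reactance X = X_L − X_C = 7980 Ω
Z = 980 + j7980 Ω
|Z| = √(980² + 7980²) = 8040 Ω
∠Z = arctan(7980/980) = 83.0°

83.0°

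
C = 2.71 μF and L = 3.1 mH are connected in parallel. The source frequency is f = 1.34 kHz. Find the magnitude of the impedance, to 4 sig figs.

64.53 Ω

ω = 2πf = 8419 rad/s
X_L = ωL = 26.10 Ω
X_C = 1/(ωC) = 43.83 Ω
Parallel: admittances add. Y = 1/(jωL) + jωC
Y = (0 − j0.01550) S
|Y| = 0.01550 S → |Z| = 1/|Y| = 64.53 Ω, ∠Z = −∠Y = 90.00°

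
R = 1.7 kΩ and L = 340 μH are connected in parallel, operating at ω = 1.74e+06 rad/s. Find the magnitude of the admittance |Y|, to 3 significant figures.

X_L = ωL = 592 Ω
Parallel: admittances add. Y = 1/R + 1/(jωL)
Y = (0.000588 − j0.00169) S
|Y| = 0.00179 S → |Z| = 1/|Y| = 559 Ω, ∠Z = −∠Y = 70.8°

1.79 mS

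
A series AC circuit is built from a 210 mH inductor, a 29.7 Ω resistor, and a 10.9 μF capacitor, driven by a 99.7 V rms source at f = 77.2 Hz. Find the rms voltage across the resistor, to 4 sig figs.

ω = 2πf = 485.1 rad/s
X_L = ωL = 101.9 Ω
X_C = 1/(ωC) = 189.1 Ω
Net reactance X = X_L − X_C = -87.27 Ω
Z = 29.70 − j87.27 Ω
|Z| = √(29.70² + 87.27²) = 92.19 Ω
I = V/|Z| = 1.081 A
V_R = I·|Z_R| = 1.081 × 29.70 = 32.12 V

32.12 V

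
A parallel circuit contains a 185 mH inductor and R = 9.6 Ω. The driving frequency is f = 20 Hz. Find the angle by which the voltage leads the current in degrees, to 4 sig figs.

22.44°

ω = 2πf = 125.7 rad/s
X_L = ωL = 23.25 Ω
Parallel: admittances add. Y = 1/R + 1/(jωL)
Y = (0.1042 − j0.04301) S
|Y| = 0.1127 S → |Z| = 1/|Y| = 8.873 Ω, ∠Z = −∠Y = 22.44°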